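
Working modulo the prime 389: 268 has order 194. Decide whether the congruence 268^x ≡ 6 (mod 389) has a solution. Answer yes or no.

yes

6 ∈ ⟨268⟩ iff 6^194 ≡ 1 (mod 389), since |⟨268⟩| = 194.
6^194 mod 389 = 1.
Since 1 = 1, 6 lies in the subgroup.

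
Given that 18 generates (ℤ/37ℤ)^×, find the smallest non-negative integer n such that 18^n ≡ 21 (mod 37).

Successive powers of 18 modulo 37:
  18^0=1  18^1=18  18^2=28  18^3=23  18^4=7  18^5=15
  18^6=11  18^7=13  18^8=12  18^9=31  18^10=3  18^11=17
  18^12=10  18^13=32  18^14=21
So 18^14 ≡ 21 (mod 37), giving n = 14.

14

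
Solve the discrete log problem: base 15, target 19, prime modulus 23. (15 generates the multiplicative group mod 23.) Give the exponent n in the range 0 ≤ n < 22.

19

Successive powers of 15 modulo 23:
  15^0=1  15^1=15  15^2=18  15^3=17  15^4=2  15^5=7
  15^6=13  15^7=11  15^8=4  15^9=14  15^10=3  15^11=22
  15^12=8  15^13=5  15^14=6  15^15=21  15^16=16  15^17=10
  15^18=12  15^19=19
So 15^19 ≡ 19 (mod 23), giving n = 19.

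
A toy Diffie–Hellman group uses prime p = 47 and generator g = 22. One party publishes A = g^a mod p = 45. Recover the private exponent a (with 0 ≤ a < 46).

Successive powers of 22 modulo 47:
  22^0=1  22^1=22  22^2=14  22^3=26  22^4=8  22^5=35
  22^6=18  22^7=20  22^8=17  22^9=45
So 22^9 ≡ 45 (mod 47), giving a = 9.

9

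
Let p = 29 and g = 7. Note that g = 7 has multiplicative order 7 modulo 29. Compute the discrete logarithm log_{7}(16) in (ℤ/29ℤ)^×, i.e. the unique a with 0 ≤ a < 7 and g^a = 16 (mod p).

5

Successive powers of 7 modulo 29:
  7^0=1  7^1=7  7^2=20  7^3=24  7^4=23  7^5=16
So 7^5 ≡ 16 (mod 29), giving a = 5.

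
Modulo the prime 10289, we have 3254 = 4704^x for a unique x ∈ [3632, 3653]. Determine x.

3637

Compute 4704^3632 mod 10289 = 9598, then multiply by 4704 repeatedly:
  4704^3632=9598  4704^3633=860  4704^3634=1863  4704^3635=7613  4704^3636=5832
  4704^3637=3254
Found 3254 at exponent 3637.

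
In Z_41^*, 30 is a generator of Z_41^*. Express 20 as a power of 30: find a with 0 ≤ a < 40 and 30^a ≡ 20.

Successive powers of 30 modulo 41:
  30^0=1  30^1=30  30^2=39  30^3=22  30^4=4  30^5=38
  30^6=33  30^7=6  30^8=16  30^9=29  30^10=9  30^11=24
  30^12=23  30^13=34  30^14=36  30^15=14  30^16=10  30^17=13
  30^18=21  30^19=15  30^20=40  30^21=11  30^22=2  30^23=19
  30^24=37  30^25=3  30^26=8  30^27=35  30^28=25  30^29=12
  30^30=32  30^31=17  30^32=18  30^33=7  30^34=5  30^35=27
  30^36=31  30^37=28  30^38=20
So 30^38 ≡ 20 (mod 41), giving a = 38.

38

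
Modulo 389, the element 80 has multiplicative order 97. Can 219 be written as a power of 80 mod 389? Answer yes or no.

no

219 ∈ ⟨80⟩ iff 219^97 ≡ 1 (mod 389), since |⟨80⟩| = 97.
219^97 mod 389 = 274.
Since 274 ≠ 1, 219 does not lie in the subgroup.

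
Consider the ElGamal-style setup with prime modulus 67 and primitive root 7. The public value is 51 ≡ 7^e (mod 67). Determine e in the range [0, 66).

59

Baby-step giant-step with m = ceil(sqrt(66)) = 9.
Baby table (7^j mod 67 for j=0..8):
  0:1  1:7  2:49  3:8  4:56  5:57  6:64  7:46
  8:54
Giant step factor: 7^(-9) ≡ 53 (mod 67).
Scan 51·53^i mod 67 for i = 0, 1, …:
  i=0: 51   i=1: 23   i=2: 13   i=3: 19
  i=4: 2   i=5: 39   i=6: 57
Match at i=6, j=5: e = 6·9 + 5 = 59.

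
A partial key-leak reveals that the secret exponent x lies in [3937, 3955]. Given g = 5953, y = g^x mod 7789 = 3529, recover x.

Compute 5953^3937 mod 7789 = 1264, then multiply by 5953 repeatedly:
  5953^3937=1264  5953^3938=418  5953^3939=3663  5953^3940=4428  5953^3941=1908
  5953^3942=1962  5953^3943=4075  5953^3944=3529
Found 3529 at exponent 3944.

3944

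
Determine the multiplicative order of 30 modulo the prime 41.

The order of 30 must divide p − 1 = 40 = 2^3 · 5.
Divisors: 1, 2, 4, 5, 8, 10, 20, 40.
Check each in increasing order: 30^1 ≡ 30;  30^2 ≡ 39;  30^4 ≡ 4;  30^5 ≡ 38;  30^8 ≡ 16;  30^10 ≡ 9;  30^20 ≡ 40;  30^40 ≡ 1.
Smallest exponent giving 1 is 40.

40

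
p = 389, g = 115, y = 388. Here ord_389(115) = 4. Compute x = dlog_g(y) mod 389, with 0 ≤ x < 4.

2

Successive powers of 115 modulo 389:
  115^0=1  115^1=115  115^2=388
So 115^2 ≡ 388 (mod 389), giving x = 2.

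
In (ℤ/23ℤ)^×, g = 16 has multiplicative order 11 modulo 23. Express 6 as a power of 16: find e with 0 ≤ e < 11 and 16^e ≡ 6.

Successive powers of 16 modulo 23:
  16^0=1  16^1=16  16^2=3  16^3=2  16^4=9  16^5=6
So 16^5 ≡ 6 (mod 23), giving e = 5.

5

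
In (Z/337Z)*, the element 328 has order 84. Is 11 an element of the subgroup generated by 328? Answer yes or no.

no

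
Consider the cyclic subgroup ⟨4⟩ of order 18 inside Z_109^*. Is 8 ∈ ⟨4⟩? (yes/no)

⟨4⟩ has order 18; its elements mod 109 are {1, 4, 16, 27, 34, 38, 43, 45, 46, 63, 64, 66, 71, 75, 82, 93, 105, 108}.
8 is not in this set.

no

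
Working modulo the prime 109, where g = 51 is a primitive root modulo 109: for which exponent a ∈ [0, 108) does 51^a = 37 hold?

41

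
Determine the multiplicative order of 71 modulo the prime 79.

The order of 71 must divide p − 1 = 78 = 2 · 3 · 13.
Divisors: 1, 2, 3, 6, 13, 26, 39, 78.
Check each in increasing order: 71^1 ≡ 71;  71^2 ≡ 64;  71^3 ≡ 41;  71^6 ≡ 22;  71^13 ≡ 78;  71^26 ≡ 1.
Smallest exponent giving 1 is 26.

26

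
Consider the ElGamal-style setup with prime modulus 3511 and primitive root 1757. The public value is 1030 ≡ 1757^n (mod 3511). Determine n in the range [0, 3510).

Baby-step giant-step with m = ceil(sqrt(3510)) = 60.
Baby table (1757^j mod 3511 for j=0..59):
  0:1  1:1757  2:880  3:1320  4:1980  5:2970  6:944  7:1416
  8:2124  9:3186  10:1268  11:1902  12:2853  13:2524  14:275  15:2168
  16:3252  17:1367  18:295  19:2198  20:3297  21:3190  22:1274  23:1911
  24:1111  25:3422  26:1622  27:2433  28:1894  29:2841  30:2506  31:248
  32:372  33:558  34:837  35:3011  36:2761  37:2386  38:68  39:102
  40:153  41:1985  42:1222  43:1833  44:994  45:1491  46:481  47:2477
  48:1960  49:2940  50:899  51:3104  52:1145  53:3473  54:3454  55:1670
  56:2505  57:2002  58:3003  59:2749
Giant step factor: 1757^(-60) ≡ 1413 (mod 3511).
Scan 1030·1413^i mod 3511 for i = 0, 1, …:
  i=0: 1030   i=1: 1836   i=2: 3150   i=3: 2513
  i=4: 1248   i=5: 902   i=6: 33   i=7: 986
  i=8: 2862   i=9: 2845     …   i=19: 412
  i=20: 2841
Match at i=20, j=29: n = 20·60 + 29 = 1229.

1229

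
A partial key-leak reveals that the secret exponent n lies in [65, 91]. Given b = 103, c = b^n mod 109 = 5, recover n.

76

Compute 103^65 mod 109 = 39, then multiply by 103 repeatedly:
  103^65=39  103^66=93  103^67=96  103^68=78  103^69=77
  103^70=83  103^71=47  103^72=45  103^73=57  103^74=94
  103^75=90  103^76=5
Found 5 at exponent 76.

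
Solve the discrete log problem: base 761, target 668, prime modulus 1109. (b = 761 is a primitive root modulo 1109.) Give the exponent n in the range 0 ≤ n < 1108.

Baby-step giant-step with m = ceil(sqrt(1108)) = 34.
Baby table (761^j mod 1109 for j=0..33):
  0:1  1:761  2:223  3:26  4:933  5:253  6:676  7:969
  8:1033  9:941  10:796  11:242  12:68  13:734  14:747  15:659
  16:231  17:569  18:499  19:461  20:377  21:775  22:896  23:930
  24:188  25:7  26:891  27:452  28:182  29:986  30:662  31:296
  32:129  33:577
Giant step factor: 761^(-34) ≡ 480 (mod 1109).
Scan 668·480^i mod 1109 for i = 0, 1, …:
  i=0: 668   i=1: 139   i=2: 180   i=3: 1007
  i=4: 945   i=5: 19   i=6: 248   i=7: 377
Match at i=7, j=20: n = 7·34 + 20 = 258.

258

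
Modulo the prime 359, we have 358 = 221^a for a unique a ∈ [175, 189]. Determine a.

Compute 221^175 mod 359 = 159, then multiply by 221 repeatedly:
  221^175=159  221^176=316  221^177=190  221^178=346  221^179=358
Found 358 at exponent 179.

179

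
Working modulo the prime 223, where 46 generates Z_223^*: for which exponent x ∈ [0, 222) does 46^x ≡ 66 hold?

Baby-step giant-step with m = ceil(sqrt(222)) = 15.
Baby table (46^j mod 223 for j=0..14):
  0:1  1:46  2:109  3:108  4:62  5:176  6:68  7:6
  8:53  9:208  10:202  11:149  12:164  13:185  14:36
Giant step factor: 46^(-15) ≡ 54 (mod 223).
Scan 66·54^i mod 223 for i = 0, 1, …:
  i=0: 66   i=1: 219   i=2: 7   i=3: 155
  i=4: 119   i=5: 182   i=6: 16   i=7: 195
  i=8: 49   i=9: 193   i=10: 164
Match at i=10, j=12: x = 10·15 + 12 = 162.

162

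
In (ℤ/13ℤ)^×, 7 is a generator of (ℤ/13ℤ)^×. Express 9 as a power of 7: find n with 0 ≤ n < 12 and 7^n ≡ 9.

4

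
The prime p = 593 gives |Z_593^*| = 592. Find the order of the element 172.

The order of 172 must divide p − 1 = 592 = 2^4 · 37.
Divisors: 1, 2, 4, 8, 16, 37, 74, 148, 296, 592.
Check each in increasing order: 172^1 ≡ 172;  172^2 ≡ 527;  172^4 ≡ 205;  172^8 ≡ 515;  172^16 ≡ 154;  172^37 ≡ 94;  172^74 ≡ 534;  172^148 ≡ 516;  172^296 ≡ 592;  172^592 ≡ 1.
Smallest exponent giving 1 is 592.

592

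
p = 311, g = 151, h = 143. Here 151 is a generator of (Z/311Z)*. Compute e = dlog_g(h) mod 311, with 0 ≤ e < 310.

295

Baby-step giant-step with m = ceil(sqrt(310)) = 18.
Baby table (151^j mod 311 for j=0..17):
  0:1  1:151  2:98  3:181  4:274  5:11  6:106  7:145
  8:125  9:215  10:121  11:233  12:40  13:131  14:188  15:87
  16:75  17:129
Giant step factor: 151^(-18) ≡ 30 (mod 311).
Scan 143·30^i mod 311 for i = 0, 1, …:
  i=0: 143   i=1: 247   i=2: 257   i=3: 246
  i=4: 227   i=5: 279   i=6: 284   i=7: 123
  i=8: 269   i=9: 295     …   i=15: 264
  i=16: 145
Match at i=16, j=7: e = 16·18 + 7 = 295.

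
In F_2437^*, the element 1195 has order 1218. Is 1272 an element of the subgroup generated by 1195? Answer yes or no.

no

1272 ∈ ⟨1195⟩ iff 1272^1218 ≡ 1 (mod 2437), since |⟨1195⟩| = 1218.
1272^1218 mod 2437 = 2436.
Since 2436 ≠ 1, 1272 does not lie in the subgroup.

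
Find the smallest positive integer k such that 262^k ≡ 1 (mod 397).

The order of 262 must divide p − 1 = 396 = 2^2 · 3^2 · 11.
Divisors: 1, 2, 3, 4, 6, 9, 11, 12, 18, 22, 33, 36, 44, 66, 99, 132, 198, 396.
Check each in increasing order: 262^1 ≡ 262;  262^2 ≡ 360;  262^3 ≡ 231;  262^4 ≡ 178;  262^6 ≡ 163;  262^9 ≡ 335;  262^11 ≡ 309;  262^12 ≡ 367;  262^18 ≡ 271;  262^22 ≡ 201;  262^33 ≡ 177;  262^36 ≡ 393;  262^44 ≡ 304;  262^66 ≡ 363;  262^99 ≡ 334;  262^132 ≡ 362;  262^198 ≡ 396;  262^396 ≡ 1.
Smallest exponent giving 1 is 396.

396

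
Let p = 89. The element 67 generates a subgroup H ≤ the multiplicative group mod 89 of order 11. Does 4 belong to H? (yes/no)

yes

⟨67⟩ has order 11; its elements mod 89 are {1, 2, 4, 8, 16, 32, 39, 45, 64, 67, 78}.
4 is in this set.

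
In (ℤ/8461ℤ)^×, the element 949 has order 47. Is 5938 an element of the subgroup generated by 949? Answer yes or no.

yes

5938 ∈ ⟨949⟩ iff 5938^47 ≡ 1 (mod 8461), since |⟨949⟩| = 47.
5938^47 mod 8461 = 1.
Since 1 = 1, 5938 lies in the subgroup.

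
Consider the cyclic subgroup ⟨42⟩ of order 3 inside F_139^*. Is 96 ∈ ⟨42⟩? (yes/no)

⟨42⟩ has order 3; its elements mod 139 are {1, 42, 96}.
96 is in this set.

yes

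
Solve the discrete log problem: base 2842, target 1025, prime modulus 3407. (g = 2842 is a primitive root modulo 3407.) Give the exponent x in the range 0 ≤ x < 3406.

3116

Baby-step giant-step with m = ceil(sqrt(3406)) = 59.
Baby table (2842^j mod 3407 for j=0..58):
  0:1  1:2842  2:2374  3:1048  4:698  5:842  6:1250  7:2406
  8:3  9:1712  10:308  11:3144  12:2094  13:2526  14:343  15:404
  16:9  17:1729  18:924  19:2618  20:2875  21:764  22:1029  23:1212
  24:27  25:1780  26:2772  27:1040  28:1811  29:2292  30:3087  31:229
  32:81  33:1933  34:1502  35:3120  36:2026  37:62  38:2447  39:687
  40:243  41:2392  42:1099  43:2546  44:2671  45:186  46:527  47:2061
  48:729  49:362  50:3297  51:824  52:1199  53:558  54:1581  55:2776
  56:2187  57:1086  58:3077
Giant step factor: 2842^(-59) ≡ 266 (mod 3407).
Scan 1025·266^i mod 3407 for i = 0, 1, …:
  i=0: 1025   i=1: 90   i=2: 91   i=3: 357
  i=4: 2973   i=5: 394   i=6: 2594   i=7: 1790
  i=8: 2567   i=9: 1422     …   i=51: 3192
  i=52: 729
Match at i=52, j=48: x = 52·59 + 48 = 3116.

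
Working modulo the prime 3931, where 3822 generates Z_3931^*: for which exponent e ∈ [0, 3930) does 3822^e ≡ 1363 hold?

2832

Baby-step giant-step with m = ceil(sqrt(3930)) = 63.
Baby table (3822^j mod 3931 for j=0..62):
  0:1  1:3822  2:88  3:2201  4:3813  5:1069  6:1409  7:3659
  8:2131  9:3581  10:2771  11:648  12:126  13:1990  14:3226  15:2156
  16:856  17:1040  18:639  19:1107  20:1198  21:3072  22:3218  23:3028
  24:152  25:3087  26:1583  27:417  28:1719  29:1317  30:1894  31:1897
  32:1570  33:1834  34:575  35:221  36:3428  37:3724  38:2908  39:1439
  40:389  41:840  42:2784  43:3162  44:1270  45:3086  46:1692  47:329
  48:3449  49:1435  50:825  51:488  52:1842  53:3634  54:925  55:1381
  56:2780  57:3598  58:918  59:2144  60:2164  61:3915  62:1744
Giant step factor: 3822^(-63) ≡ 3448 (mod 3931).
Scan 1363·3448^i mod 3931 for i = 0, 1, …:
  i=0: 1363   i=1: 2079   i=2: 2179   i=3: 1051
  i=4: 3397   i=5: 2407   i=6: 995   i=7: 2928
  i=8: 936   i=9: 3908     …   i=43: 3544
  i=44: 2164
Match at i=44, j=60: e = 44·63 + 60 = 2832.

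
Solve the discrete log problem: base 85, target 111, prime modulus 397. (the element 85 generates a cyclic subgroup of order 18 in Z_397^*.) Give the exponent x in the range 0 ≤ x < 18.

Successive powers of 85 modulo 397:
  85^0=1  85^1=85  85^2=79  85^3=363  85^4=286  85^5=93
  85^6=362  85^7=201  85^8=14  85^9=396  85^10=312  85^11=318
  85^12=34  85^13=111
So 85^13 ≡ 111 (mod 397), giving x = 13.

13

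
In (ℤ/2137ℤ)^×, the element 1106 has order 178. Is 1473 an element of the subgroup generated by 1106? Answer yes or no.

1473 ∈ ⟨1106⟩ iff 1473^178 ≡ 1 (mod 2137), since |⟨1106⟩| = 178.
1473^178 mod 2137 = 1841.
Since 1841 ≠ 1, 1473 does not lie in the subgroup.

no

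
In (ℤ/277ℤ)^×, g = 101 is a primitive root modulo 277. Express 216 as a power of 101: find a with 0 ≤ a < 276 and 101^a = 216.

Baby-step giant-step with m = ceil(sqrt(276)) = 17.
Baby table (101^j mod 277 for j=0..16):
  0:1  1:101  2:229  3:138  4:88  5:24  6:208  7:233
  8:265  9:173  10:22  11:6  12:52  13:266  14:274  15:251
  16:144
Giant step factor: 101^(-17) ≡ 93 (mod 277).
Scan 216·93^i mod 277 for i = 0, 1, …:
  i=0: 216   i=1: 144
Match at i=1, j=16: a = 1·17 + 16 = 33.

33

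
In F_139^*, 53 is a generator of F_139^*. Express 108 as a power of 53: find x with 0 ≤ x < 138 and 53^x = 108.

Baby-step giant-step with m = ceil(sqrt(138)) = 12.
Baby table (53^j mod 139 for j=0..11):
  0:1  1:53  2:29  3:8  4:7  5:93  6:64  7:56
  8:49  9:95  10:31  11:114
Giant step factor: 53^(-12) ≡ 77 (mod 139).
Scan 108·77^i mod 139 for i = 0, 1, …:
  i=0: 108   i=1: 115   i=2: 98   i=3: 40
  i=4: 22   i=5: 26   i=6: 56
Match at i=6, j=7: x = 6·12 + 7 = 79.

79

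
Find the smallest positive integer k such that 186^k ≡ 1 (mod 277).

The order of 186 must divide p − 1 = 276 = 2^2 · 3 · 23.
Divisors: 1, 2, 3, 4, 6, 12, 23, 46, 69, 92, 138, 276.
Check each in increasing order: 186^1 ≡ 186;  186^2 ≡ 248;  186^3 ≡ 146;  186^4 ≡ 10;  186^6 ≡ 264;  186^12 ≡ 169;  186^23 ≡ 161;  186^46 ≡ 160;  186^69 ≡ 276;  186^92 ≡ 116;  186^138 ≡ 1.
Smallest exponent giving 1 is 138.

138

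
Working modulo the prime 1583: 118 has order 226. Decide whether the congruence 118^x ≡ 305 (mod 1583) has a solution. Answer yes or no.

no

305 ∈ ⟨118⟩ iff 305^226 ≡ 1 (mod 1583), since |⟨118⟩| = 226.
305^226 mod 1583 = 1322.
Since 1322 ≠ 1, 305 does not lie in the subgroup.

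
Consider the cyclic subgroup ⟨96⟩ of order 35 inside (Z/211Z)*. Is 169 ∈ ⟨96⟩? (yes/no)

yes

169 ∈ ⟨96⟩ iff 169^35 ≡ 1 (mod 211), since |⟨96⟩| = 35.
169^35 mod 211 = 1.
Since 1 = 1, 169 lies in the subgroup.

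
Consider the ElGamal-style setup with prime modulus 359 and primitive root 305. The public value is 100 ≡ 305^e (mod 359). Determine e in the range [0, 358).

Baby-step giant-step with m = ceil(sqrt(358)) = 19.
Baby table (305^j mod 359 for j=0..18):
  0:1  1:305  2:44  3:137  4:141  5:284  6:101  7:290
  8:136  9:195  10:240  11:323  12:149  13:211  14:94  15:309
  16:187  17:313  18:330
Giant step factor: 305^(-19) ≡ 58 (mod 359).
Scan 100·58^i mod 359 for i = 0, 1, …:
  i=0: 100   i=1: 56   i=2: 17   i=3: 268
  i=4: 107   i=5: 103   i=6: 230   i=7: 57
  i=8: 75   i=9: 42     …   i=16: 146
  i=17: 211
Match at i=17, j=13: e = 17·19 + 13 = 336.

336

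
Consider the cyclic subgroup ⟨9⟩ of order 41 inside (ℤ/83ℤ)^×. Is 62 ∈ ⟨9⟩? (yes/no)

no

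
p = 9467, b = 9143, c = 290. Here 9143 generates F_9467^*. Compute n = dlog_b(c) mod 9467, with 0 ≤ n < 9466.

Baby-step giant-step with m = ceil(sqrt(9466)) = 98.
Baby table (9143^j mod 9467 for j=0..97):
  0:1  1:9143  2:839  3:2707  4:3363  5:8560  6:391  7:5854
  8:6171  9:7600  10:8487  11:5109  12:1409  13:7367  14:8243  15:8429
  16:4967  17:82  18:1833  19:2529  20:4233  21:1223  22:1362  23:3661
  24:6678  25:4271  26:7845  27:4843  28:2390  29:1934  30:7673  31:3769
  32:87  33:213  34:6724  35:8301  36:8571  37:6294  38:5616  39:7547
  40:6725  41:7977  42:9410  43:9001  44:8979  45:6640  46:7116  47:4364
  48:6114  49:7134  50:7999  51:2282  52:8525  53:2264  54:4890  55:6096
  56:3499  57:2364  58:891  59:4793  60:9123  61:7319  62:4861  63:6025
  64:7569  65:9064  66:7501  67:2695  68:7251  69:7959  70:5775  71:3366
  72:7588  73:2908  74:4508  75:6793  76:4879  77:193  78:3737  79:988
  80:1766  81:5303  82:4822  83:9194  84:3249  85:7628  86:8882  87:200
  88:1469  89:6861  90:1781  91:443  92:7940  93:2464  94:6359  95:3490
  96:5280  97:2807
Giant step factor: 9143^(-98) ≡ 8559 (mod 9467).
Scan 290·8559^i mod 9467 for i = 0, 1, …:
  i=0: 290   i=1: 1756   i=2: 5475   i=3: 8342
  i=4: 8531   i=5: 7325   i=6: 4201   i=7: 693
  i=8: 5045   i=9: 1168     …   i=84: 4147
  i=85: 2390
Match at i=85, j=28: n = 85·98 + 28 = 8358.

8358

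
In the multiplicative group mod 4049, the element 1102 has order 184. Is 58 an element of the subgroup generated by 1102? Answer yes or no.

no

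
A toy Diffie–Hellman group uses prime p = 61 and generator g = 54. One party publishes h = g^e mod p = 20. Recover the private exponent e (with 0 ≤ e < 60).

36

Baby-step giant-step with m = ceil(sqrt(60)) = 8.
Baby table (54^j mod 61 for j=0..7):
  0:1  1:54  2:49  3:23  4:22  5:29  6:41  7:18
Giant step factor: 54^(-8) ≡ 15 (mod 61).
Scan 20·15^i mod 61 for i = 0, 1, …:
  i=0: 20   i=1: 56   i=2: 47   i=3: 34
  i=4: 22
Match at i=4, j=4: e = 4·8 + 4 = 36.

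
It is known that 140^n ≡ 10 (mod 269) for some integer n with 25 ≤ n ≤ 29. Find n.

29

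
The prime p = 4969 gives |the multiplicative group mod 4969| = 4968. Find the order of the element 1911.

2484

The order of 1911 must divide p − 1 = 4968 = 2^3 · 3^3 · 23.
Divisors: 1, 2, 3, 4, 6, 8, 9, 12, 18, 23, 24, 27, 36, 46, 54, 69, 72, 92, 108, 138, 184, 207, 216, 276, 414, 552, 621, 828, 1242, 1656, 2484, 4968.
Check each in increasing order: 1911^1 ≡ 1911;  1911^2 ≡ 4675;  1911^3 ≡ 4632;  1911^4 ≡ 1963;  1911^6 ≡ 4251;  1911^8 ≡ 2394;  1911^9 ≡ 3454;  1911^12 ≡ 3717;  1911^18 ≡ 4516;  1911^23 ≡ 2643;  1911^24 ≡ 2269;  1911^27 ≡ 573;  1911^36 ≡ 1480;  1911^46 ≡ 4004;  1911^54 ≡ 375;  1911^69 ≡ 3571;  1911^72 ≡ 4040;  1911^92 ≡ 2022;  1911^108 ≡ 1493;  1911^138 ≡ 1587;  1911^184 ≡ 3966;  1911^207 ≡ 2517;  1911^216 ≡ 2937;  1911^276 ≡ 4255;  1911^414 ≡ 4783;  1911^552 ≡ 2958;  1911^621 ≡ 3893;  1911^828 ≡ 4782;  1911^1242 ≡ 4968;  1911^1656 ≡ 186;  1911^2484 ≡ 1.
Smallest exponent giving 1 is 2484.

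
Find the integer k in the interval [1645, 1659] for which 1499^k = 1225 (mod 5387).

1658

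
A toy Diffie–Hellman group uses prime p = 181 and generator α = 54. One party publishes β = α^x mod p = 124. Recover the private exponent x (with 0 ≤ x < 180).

89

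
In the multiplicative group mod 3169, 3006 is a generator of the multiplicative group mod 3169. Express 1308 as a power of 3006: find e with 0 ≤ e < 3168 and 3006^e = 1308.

Baby-step giant-step with m = ceil(sqrt(3168)) = 57.
Baby table (3006^j mod 3169 for j=0..56):
  0:1  1:3006  2:1217  3:1276  4:1166  5:82  6:2479  7:1555
  8:55  9:542  10:386  11:462  12:750  13:1341  14:78  15:3131
  16:3025  17:1289  18:2216  19:58  20:53  21:868  22:1121  23:1079
  24:1587  25:1177  26:1458  27:21  28:2915  29:205  30:1444  31:2303
  32:1722  33:1355  34:965  35:1155  36:1875  37:1768  38:195  39:3074
  40:2809  41:1638  42:2371  43:145  44:1717  45:2170  46:1218  47:1113
  48:2383  49:1358  50:476  51:1637  52:2534  53:2097  54:441  55:1004
  56:1136
Giant step factor: 3006^(-57) ≡ 1037 (mod 3169).
Scan 1308·1037^i mod 3169 for i = 0, 1, …:
  i=0: 1308   i=1: 64   i=2: 2988   i=3: 2443
  i=4: 1360   i=5: 115   i=6: 2002   i=7: 379
  i=8: 67   i=9: 2930   i=10: 2508   i=11: 2216
Match at i=11, j=18: e = 11·57 + 18 = 645.

645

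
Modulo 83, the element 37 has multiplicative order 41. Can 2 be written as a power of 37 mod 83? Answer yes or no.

2 ∈ ⟨37⟩ iff 2^41 ≡ 1 (mod 83), since |⟨37⟩| = 41.
2^41 mod 83 = 82.
Since 82 ≠ 1, 2 does not lie in the subgroup.

no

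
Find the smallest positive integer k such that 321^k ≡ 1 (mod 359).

179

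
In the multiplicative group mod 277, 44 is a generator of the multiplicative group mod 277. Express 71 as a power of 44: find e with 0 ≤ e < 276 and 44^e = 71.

232

Baby-step giant-step with m = ceil(sqrt(276)) = 17.
Baby table (44^j mod 277 for j=0..16):
  0:1  1:44  2:274  3:145  4:9  5:119  6:250  7:197
  8:81  9:240  10:34  11:111  12:175  13:221  14:29  15:168
  16:190
Giant step factor: 44^(-17) ≡ 205 (mod 277).
Scan 71·205^i mod 277 for i = 0, 1, …:
  i=0: 71   i=1: 151   i=2: 208   i=3: 259
  i=4: 188   i=5: 37   i=6: 106   i=7: 124
  i=8: 213   i=9: 176   i=10: 70   i=11: 223
  i=12: 10   i=13: 111
Match at i=13, j=11: e = 13·17 + 11 = 232.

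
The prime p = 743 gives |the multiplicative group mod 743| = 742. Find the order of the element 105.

371

The order of 105 must divide p − 1 = 742 = 2 · 7 · 53.
Divisors: 1, 2, 7, 14, 53, 106, 371, 742.
Check each in increasing order: 105^1 ≡ 105;  105^2 ≡ 623;  105^7 ≡ 600;  105^14 ≡ 388;  105^53 ≡ 511;  105^106 ≡ 328;  105^371 ≡ 1.
Smallest exponent giving 1 is 371.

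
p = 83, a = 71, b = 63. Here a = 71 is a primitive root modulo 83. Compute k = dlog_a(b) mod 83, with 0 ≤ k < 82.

Successive powers of 71 modulo 83:
  71^0=1  71^1=71  71^2=61  71^3=15  71^4=69  71^5=2
  71^6=59  71^7=39  71^8=30  71^9=55  71^10=4  71^11=35
  71^12=78  71^13=60  71^14=27  71^15=8  71^16=70  71^17=73
  71^18=37  71^19=54  71^20=16  71^21=57  71^22=63
So 71^22 ≡ 63 (mod 83), giving k = 22.

22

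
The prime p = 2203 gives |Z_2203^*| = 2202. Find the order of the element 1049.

The order of 1049 must divide p − 1 = 2202 = 2 · 3 · 367.
Divisors: 1, 2, 3, 6, 367, 734, 1101, 2202.
Check each in increasing order: 1049^1 ≡ 1049;  1049^2 ≡ 1104;  1049^3 ≡ 1521;  1049^6 ≡ 291;  1049^367 ≡ 285;  1049^734 ≡ 1917;  1049^1101 ≡ 1.
Smallest exponent giving 1 is 1101.

1101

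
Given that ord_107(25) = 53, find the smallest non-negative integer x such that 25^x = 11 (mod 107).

7

Baby-step giant-step with m = ceil(sqrt(53)) = 8.
Baby table (25^j mod 107 for j=0..7):
  0:1  1:25  2:90  3:3  4:75  5:56  6:9  7:11
Giant step factor: 25^(-8) ≡ 100 (mod 107).
Scan 11·100^i mod 107 for i = 0, 1, …:
  i=0: 11
Match at i=0, j=7: x = 0·8 + 7 = 7.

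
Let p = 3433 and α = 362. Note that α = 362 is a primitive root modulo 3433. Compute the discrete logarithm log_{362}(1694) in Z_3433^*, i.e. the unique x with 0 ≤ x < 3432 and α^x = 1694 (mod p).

145

Baby-step giant-step with m = ceil(sqrt(3432)) = 59.
Baby table (362^j mod 3433 for j=0..58):
  0:1  1:362  2:590  3:734  4:1367  5:502  6:3208  7:942
  8:1137  9:3067  10:1395  11:339  12:2563  13:896  14:1650  15:3391
  16:1961  17:2684  18:69  19:947  20:2947  21:2584  22:1632  23:308
  24:1640  25:3204  26:2927  27:2210  28:131  29:2793  30:1764  31:30
  32:561  33:535  34:1422  35:3247  36:1328  37:116  38:796  39:3213
  40:2752  41:654  42:3304  43:1364  44:2849  45:1438  46:2173  47:469
  48:1561  49:2070  50:946  51:2585  52:1994  53:898  54:2374  55:1138
  56:3429  57:1985  58:1073
Giant step factor: 362^(-59) ≡ 3060 (mod 3433).
Scan 1694·3060^i mod 3433 for i = 0, 1, …:
  i=0: 1694   i=1: 3243   i=2: 2210
Match at i=2, j=27: x = 2·59 + 27 = 145.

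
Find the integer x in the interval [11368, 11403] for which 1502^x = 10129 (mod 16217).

11374

Compute 1502^11368 mod 16217 = 10276, then multiply by 1502 repeatedly:
  1502^11368=10276  1502^11369=12185  1502^11370=9094  1502^11371=4474  1502^11372=6110
  1502^11373=14615  1502^11374=10129
Found 10129 at exponent 11374.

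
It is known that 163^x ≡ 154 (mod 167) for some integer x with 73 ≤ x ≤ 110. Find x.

104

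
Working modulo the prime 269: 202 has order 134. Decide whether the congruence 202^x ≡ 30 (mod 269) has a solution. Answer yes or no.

30 ∈ ⟨202⟩ iff 30^134 ≡ 1 (mod 269), since |⟨202⟩| = 134.
30^134 mod 269 = 1.
Since 1 = 1, 30 lies in the subgroup.

yes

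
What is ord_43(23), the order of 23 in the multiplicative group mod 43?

21

The order of 23 must divide p − 1 = 42 = 2 · 3 · 7.
Divisors: 1, 2, 3, 6, 7, 14, 21, 42.
Check each in increasing order: 23^1 ≡ 23;  23^2 ≡ 13;  23^3 ≡ 41;  23^6 ≡ 4;  23^7 ≡ 6;  23^14 ≡ 36;  23^21 ≡ 1.
Smallest exponent giving 1 is 21.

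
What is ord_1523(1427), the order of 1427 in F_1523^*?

761

The order of 1427 must divide p − 1 = 1522 = 2 · 761.
Divisors: 1, 2, 761, 1522.
Check each in increasing order: 1427^1 ≡ 1427;  1427^2 ≡ 78;  1427^761 ≡ 1.
Smallest exponent giving 1 is 761.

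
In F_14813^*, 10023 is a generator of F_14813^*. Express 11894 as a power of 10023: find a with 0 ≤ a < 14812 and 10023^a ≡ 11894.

4335

Baby-step giant-step with m = ceil(sqrt(14812)) = 122.
Baby table (10023^j mod 14813 for j=0..121):
  0:1  1:10023  2:13576  3:30  4:4430  5:7329  6:900  7:14396
  8:12488  9:12187  10:2303  11:4315  12:10098  13:9838  14:10946  15:6680
  16:13693  17:2494  18:7831  19:10839  20:755  21:12735  22:14097  23:7837
  24:11725  25:8146  26:12915  27:11051  28:7372  29:2312  30:5644  31:13778
  32:10108  33:6377  34:13389  35:6980  36:13554  37:1719  38:2018  39:6669
  40:7131  41:1288  42:7501  43:6548  44:9014  45:2835  46:3871  47:3786
  48:10985  49:12439  50:9889  51:3664  52:2845  53:410  54:6229  55:11285
  56:12300  57:9114  58:12664  59:13488  60:6786  61:9595  62:4689  63:11011
  64:6403  65:7353  66:4444  67:14334  68:13208  69:3  70:443  71:11102
  72:90  73:13290  74:7174  75:2700  76:13562  77:7838  78:6935  79:6909
  80:12945  81:668  82:14701  83:3212  84:5227  85:11453  86:7482  87:8680
  88:2891  89:2265  90:8579  91:12665  92:8698  93:5549  94:9625  95:9119
  96:3527  97:7303  98:6936  99:2119  100:11708  101:698  102:4318  103:10541
  104:6127  105:11036  106:5157  107:6054  108:5194  109:6580  110:3864  111:7690
  112:4831  113:12229  114:8505  115:11613  116:11358  117:3329  118:7691  119:41
  120:10992  121:8535
Giant step factor: 10023^(-122) ≡ 8105 (mod 14813).
Scan 11894·8105^i mod 14813 for i = 0, 1, …:
  i=0: 11894   i=1: 12679   i=2: 5514   i=3: 149
  i=4: 7792   i=5: 6341   i=6: 7508   i=7: 536
  i=8: 4071   i=9: 6904     …   i=34: 8260
  i=35: 7353
Match at i=35, j=65: a = 35·122 + 65 = 4335.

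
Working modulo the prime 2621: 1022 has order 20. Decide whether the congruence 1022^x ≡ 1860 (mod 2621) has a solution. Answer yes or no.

yes

⟨1022⟩ has order 20; its elements mod 2621 are {1, 115, 120, 415, 472, 547, 695, 761, 1022, 1295, 1326, 1599, 1860, 1926, 2074, 2149, 2206, 2501, 2506, 2620}.
1860 is in this set.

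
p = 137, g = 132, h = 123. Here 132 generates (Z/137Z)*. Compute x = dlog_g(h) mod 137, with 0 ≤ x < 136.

56

Baby-step giant-step with m = ceil(sqrt(136)) = 12.
Baby table (132^j mod 137 for j=0..11):
  0:1  1:132  2:25  3:12  4:77  5:26  6:7  7:102
  8:38  9:84  10:128  11:45
Giant step factor: 132^(-12) ≡ 14 (mod 137).
Scan 123·14^i mod 137 for i = 0, 1, …:
  i=0: 123   i=1: 78   i=2: 133   i=3: 81
  i=4: 38
Match at i=4, j=8: x = 4·12 + 8 = 56.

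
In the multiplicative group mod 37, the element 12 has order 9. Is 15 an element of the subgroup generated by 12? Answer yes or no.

no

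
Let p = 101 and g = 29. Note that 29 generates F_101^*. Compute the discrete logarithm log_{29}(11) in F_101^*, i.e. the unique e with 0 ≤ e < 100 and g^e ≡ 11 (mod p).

43

Baby-step giant-step with m = ceil(sqrt(100)) = 10.
Baby table (29^j mod 101 for j=0..9):
  0:1  1:29  2:33  3:48  4:79  5:69  6:82  7:55
  8:80  9:98
Giant step factor: 29^(-10) ≡ 65 (mod 101).
Scan 11·65^i mod 101 for i = 0, 1, …:
  i=0: 11   i=1: 8   i=2: 15   i=3: 66
  i=4: 48
Match at i=4, j=3: e = 4·10 + 3 = 43.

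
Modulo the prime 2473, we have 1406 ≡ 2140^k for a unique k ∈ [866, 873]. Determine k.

Compute 2140^866 mod 2473 = 2407, then multiply by 2140 repeatedly:
  2140^866=2407  2140^867=2194  2140^868=1406
Found 1406 at exponent 868.

868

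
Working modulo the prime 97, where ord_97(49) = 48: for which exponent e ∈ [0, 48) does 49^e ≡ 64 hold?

42

Baby-step giant-step with m = ceil(sqrt(48)) = 7.
Baby table (49^j mod 97 for j=0..6):
  0:1  1:49  2:73  3:85  4:91  5:94  6:47
Giant step factor: 49^(-7) ≡ 31 (mod 97).
Scan 64·31^i mod 97 for i = 0, 1, …:
  i=0: 64   i=1: 44   i=2: 6   i=3: 89
  i=4: 43   i=5: 72   i=6: 1
Match at i=6, j=0: e = 6·7 + 0 = 42.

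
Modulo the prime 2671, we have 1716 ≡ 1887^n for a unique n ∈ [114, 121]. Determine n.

117

Compute 1887^114 mod 2671 = 169, then multiply by 1887 repeatedly:
  1887^114=169  1887^115=1054  1887^116=1674  1887^117=1716
Found 1716 at exponent 117.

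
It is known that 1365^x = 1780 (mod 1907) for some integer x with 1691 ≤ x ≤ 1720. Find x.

1704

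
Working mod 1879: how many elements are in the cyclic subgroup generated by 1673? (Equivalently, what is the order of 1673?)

939

The order of 1673 must divide p − 1 = 1878 = 2 · 3 · 313.
Divisors: 1, 2, 3, 6, 313, 626, 939, 1878.
Check each in increasing order: 1673^1 ≡ 1673;  1673^2 ≡ 1098;  1673^3 ≡ 1171;  1673^6 ≡ 1450;  1673^313 ≡ 488;  1673^626 ≡ 1390;  1673^939 ≡ 1.
Smallest exponent giving 1 is 939.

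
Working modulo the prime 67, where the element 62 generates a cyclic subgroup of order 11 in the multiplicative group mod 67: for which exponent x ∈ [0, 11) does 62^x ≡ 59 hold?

9

Successive powers of 62 modulo 67:
  62^0=1  62^1=62  62^2=25  62^3=9  62^4=22  62^5=24
  62^6=14  62^7=64  62^8=15  62^9=59
So 62^9 ≡ 59 (mod 67), giving x = 9.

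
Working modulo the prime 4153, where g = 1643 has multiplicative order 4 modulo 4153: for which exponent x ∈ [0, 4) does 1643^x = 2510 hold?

Successive powers of 1643 modulo 4153:
  1643^0=1  1643^1=1643  1643^2=4152  1643^3=2510
So 1643^3 ≡ 2510 (mod 4153), giving x = 3.

3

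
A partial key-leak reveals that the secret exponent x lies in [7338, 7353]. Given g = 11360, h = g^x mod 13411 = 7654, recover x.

7341

Compute 11360^7338 mod 13411 = 2693, then multiply by 11360 repeatedly:
  11360^7338=2693  11360^7339=1989  11360^7340=10916  11360^7341=7654
Found 7654 at exponent 7341.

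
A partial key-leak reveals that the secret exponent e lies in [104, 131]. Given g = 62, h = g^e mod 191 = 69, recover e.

120

Compute 62^104 mod 191 = 15, then multiply by 62 repeatedly:
  62^104=15  62^105=166  62^106=169  62^107=164  62^108=45
  62^109=116  62^110=125  62^111=110  62^112=135  62^113=157
  62^114=184  62^115=139  62^116=23  62^117=89  62^118=170
  62^119=35  62^120=69
Found 69 at exponent 120.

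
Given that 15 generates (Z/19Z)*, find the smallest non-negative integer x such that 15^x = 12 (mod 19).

3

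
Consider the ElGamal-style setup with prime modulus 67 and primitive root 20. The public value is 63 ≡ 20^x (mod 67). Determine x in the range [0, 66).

Baby-step giant-step with m = ceil(sqrt(66)) = 9.
Baby table (20^j mod 67 for j=0..8):
  0:1  1:20  2:65  3:27  4:4  5:13  6:59  7:41
  8:16
Giant step factor: 20^(-9) ≡ 58 (mod 67).
Scan 63·58^i mod 67 for i = 0, 1, …:
  i=0: 63   i=1: 36   i=2: 11   i=3: 35
  i=4: 20
Match at i=4, j=1: x = 4·9 + 1 = 37.

37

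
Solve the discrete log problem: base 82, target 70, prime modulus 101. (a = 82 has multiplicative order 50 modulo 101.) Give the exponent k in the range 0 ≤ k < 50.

29

Baby-step giant-step with m = ceil(sqrt(50)) = 8.
Baby table (82^j mod 101 for j=0..7):
  0:1  1:82  2:58  3:9  4:31  5:17  6:81  7:77
Giant step factor: 82^(-8) ≡ 68 (mod 101).
Scan 70·68^i mod 101 for i = 0, 1, …:
  i=0: 70   i=1: 13   i=2: 76   i=3: 17
Match at i=3, j=5: k = 3·8 + 5 = 29.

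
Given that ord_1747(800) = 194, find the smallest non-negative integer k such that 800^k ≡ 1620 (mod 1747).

121

Baby-step giant-step with m = ceil(sqrt(194)) = 14.
Baby table (800^j mod 1747 for j=0..13):
  0:1  1:800  2:598  3:1469  4:1216  5:1468  6:416  7:870
  8:694  9:1401  10:973  11:985  12:103  13:291
Giant step factor: 800^(-14) ≡ 214 (mod 1747).
Scan 1620·214^i mod 1747 for i = 0, 1, …:
  i=0: 1620   i=1: 774   i=2: 1418   i=3: 1221
  i=4: 991   i=5: 687   i=6: 270   i=7: 129
  i=8: 1401
Match at i=8, j=9: k = 8·14 + 9 = 121.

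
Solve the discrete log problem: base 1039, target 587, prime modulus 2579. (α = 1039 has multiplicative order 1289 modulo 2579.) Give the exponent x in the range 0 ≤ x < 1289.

Baby-step giant-step with m = ceil(sqrt(1289)) = 36.
Baby table (1039^j mod 2579 for j=0..35):
  0:1  1:1039  2:1499  3:2324  4:692  5:2026  6:550  7:1491
  8:1749  9:1595  10:1487  11:172  12:757  13:2507  14:2562  15:390
  16:307  17:1756  18:1131  19:1664  20:966  21:443  22:1215  23:1254
  24:511  25:2234  26:26  27:1224  28:289  29:1107  30:2518  31:1096
  32:1405  33:81  34:1631  35:206
Giant step factor: 1039^(-36) ≡ 897 (mod 2579).
Scan 587·897^i mod 2579 for i = 0, 1, …:
  i=0: 587   i=1: 423   i=2: 318   i=3: 1556
  i=4: 493   i=5: 1212   i=6: 1405
Match at i=6, j=32: x = 6·36 + 32 = 248.

248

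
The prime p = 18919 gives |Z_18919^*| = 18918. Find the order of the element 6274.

The order of 6274 must divide p − 1 = 18918 = 2 · 3^2 · 1051.
Divisors: 1, 2, 3, 6, 9, 18, 1051, 2102, 3153, 6306, 9459, 18918.
Check each in increasing order: 6274^1 ≡ 6274;  6274^2 ≡ 11556;  6274^3 ≡ 4736;  6274^6 ≡ 10681;  6274^9 ≡ 14729;  6274^18 ≡ 18187;  6274^1051 ≡ 16966;  6274^2102 ≡ 11490;  6274^3153 ≡ 16883;  6274^6306 ≡ 2035;  6274^9459 ≡ 1.
Smallest exponent giving 1 is 9459.

9459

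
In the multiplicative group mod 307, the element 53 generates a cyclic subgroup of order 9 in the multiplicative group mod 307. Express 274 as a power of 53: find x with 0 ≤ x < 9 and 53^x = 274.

Successive powers of 53 modulo 307:
  53^0=1  53^1=53  53^2=46  53^3=289  53^4=274
So 53^4 ≡ 274 (mod 307), giving x = 4.

4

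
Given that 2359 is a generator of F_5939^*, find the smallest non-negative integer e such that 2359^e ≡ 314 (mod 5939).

4261

Baby-step giant-step with m = ceil(sqrt(5938)) = 78.
Baby table (2359^j mod 5939 for j=0..77):
  0:1  1:2359  2:38  3:557  4:1444  5:3349  6:1421  7:2543
  8:547  9:1610  10:2969  11:1790  12:5920  13:2691  14:5217  15:1295
  16:2259  17:1698  18:2696  19:5134  20:1485  21:5044  22:2979  23:1624
  24:361  25:2322  26:1840  27:5090  28:4591  29:3372  30:2227  31:3417
  32:1480  33:5127  34:2789  35:4778  36:5019  37:3394  38:674  39:4253
  40:1856  41:1261  42:5199  43:406  44:1575  45:3550  46:460  47:4242
  48:5602  49:843  50:5011  51:2339  52:370  53:5736  54:2182  55:4164
  56:5709  57:3818  58:3138  59:2548  60:464  61:1800  62:5754  63:3071
  64:4848  65:3857  66:115  67:4030  68:4370  69:4665  70:5707  71:5039
  72:3062  73:1434  74:3515  75:1041  76:2912  77:3924
Giant step factor: 2359^(-78) ≡ 3789 (mod 5939).
Scan 314·3789^i mod 5939 for i = 0, 1, …:
  i=0: 314   i=1: 1946   i=2: 3095   i=3: 3369
  i=4: 2230   i=5: 4212   i=6: 1175   i=7: 3764
  i=8: 2257   i=9: 5552     …   i=53: 5074
  i=54: 843
Match at i=54, j=49: e = 54·78 + 49 = 4261.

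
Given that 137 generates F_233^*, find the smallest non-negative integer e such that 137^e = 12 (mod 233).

29

Baby-step giant-step with m = ceil(sqrt(232)) = 16.
Baby table (137^j mod 233 for j=0..15):
  0:1  1:137  2:129  3:198  4:98  5:145  6:60  7:65
  8:51  9:230  10:55  11:79  12:105  13:172  14:31  15:53
Giant step factor: 137^(-16) ≡ 92 (mod 233).
Scan 12·92^i mod 233 for i = 0, 1, …:
  i=0: 12   i=1: 172
Match at i=1, j=13: e = 1·16 + 13 = 29.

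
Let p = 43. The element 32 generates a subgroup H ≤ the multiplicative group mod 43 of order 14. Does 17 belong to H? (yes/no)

⟨32⟩ has order 14; its elements mod 43 are {1, 2, 4, 8, 11, 16, 21, 22, 27, 32, 35, 39, 41, 42}.
17 is not in this set.

no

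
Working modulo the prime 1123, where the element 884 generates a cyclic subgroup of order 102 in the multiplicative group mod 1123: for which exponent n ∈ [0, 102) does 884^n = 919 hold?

28

Baby-step giant-step with m = ceil(sqrt(102)) = 11.
Baby table (884^j mod 1123 for j=0..10):
  0:1  1:884  2:971  3:392  4:644  5:1058  6:936  7:896
  8:349  9:814  10:856
Giant step factor: 884^(-11) ≡ 380 (mod 1123).
Scan 919·380^i mod 1123 for i = 0, 1, …:
  i=0: 919   i=1: 1090   i=2: 936
Match at i=2, j=6: n = 2·11 + 6 = 28.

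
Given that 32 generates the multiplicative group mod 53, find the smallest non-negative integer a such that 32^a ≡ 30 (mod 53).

13

Successive powers of 32 modulo 53:
  32^0=1  32^1=32  32^2=17  32^3=14  32^4=24  32^5=26
  32^6=37  32^7=18  32^8=46  32^9=41  32^10=40  32^11=8
  32^12=44  32^13=30
So 32^13 ≡ 30 (mod 53), giving a = 13.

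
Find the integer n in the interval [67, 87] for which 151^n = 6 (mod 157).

79

Compute 151^67 mod 157 = 84, then multiply by 151 repeatedly:
  151^67=84  151^68=124  151^69=41  151^70=68  151^71=63
  151^72=93  151^73=70  151^74=51  151^75=8  151^76=109
  151^77=131  151^78=156  151^79=6
Found 6 at exponent 79.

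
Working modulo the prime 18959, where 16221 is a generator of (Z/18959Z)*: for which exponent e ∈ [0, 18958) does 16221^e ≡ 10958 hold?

8074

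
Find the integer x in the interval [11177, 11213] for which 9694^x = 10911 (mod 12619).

Compute 9694^11177 mod 12619 = 1887, then multiply by 9694 repeatedly:
  9694^11177=1887  9694^11178=7647  9694^11179=6012  9694^11180=5786  9694^11181=10648
  9694^11182=10911
Found 10911 at exponent 11182.

11182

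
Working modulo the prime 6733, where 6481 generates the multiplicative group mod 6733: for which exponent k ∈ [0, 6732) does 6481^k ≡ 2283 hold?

Baby-step giant-step with m = ceil(sqrt(6732)) = 83.
Baby table (6481^j mod 6733 for j=0..82):
  0:1  1:6481  2:2907  3:1333  4:734  5:3556  6:6110  7:2137
  8:116  9:4433  10:562  11:6502  12:4348  13:1783  14:1795  15:5504
  16:6723  17:2520  18:4595  19:136  20:6126  21:4838  22:6230  23:5562
  24:5573  25:2801  26:1113  27:2310  28:3651  29:2369  30:2249  31:5557
  32:100  33:1732  34:1181  35:5373  36:6070  37:5484  38:5030  39:4977
  40:4867  41:5655  42:2336  43:3832  44:3888  45:3242  46:4442  47:5027
  48:5733  49:2879  50:1656  51:134  52:6630  53:5757  54:3564  55:4094
  56:5194  57:4047  58:3572  59:2078  60:1518  61:1245  62:2711  63:3594
  64:3267  65:4875  66:3639  67:5393  68:1030  69:3027  70:4758  71:6191
  72:1924  73:6661  74:4678  75:6152  76:5019  77:1016  78:6555  79:4458
  80:995  81:5114  82:4008
Giant step factor: 6481^(-83) ≡ 102 (mod 6733).
Scan 2283·102^i mod 6733 for i = 0, 1, …:
  i=0: 2283   i=1: 3944   i=2: 5041   i=3: 2474
  i=4: 3227   i=5: 5970   i=6: 2970   i=7: 6688
  i=8: 2143   i=9: 3130     …   i=34: 1780
  i=35: 6502
Match at i=35, j=11: k = 35·83 + 11 = 2916.

2916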